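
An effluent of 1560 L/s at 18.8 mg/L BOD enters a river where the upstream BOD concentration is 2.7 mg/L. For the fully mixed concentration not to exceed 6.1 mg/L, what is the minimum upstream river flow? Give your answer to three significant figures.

5830 L/s

Set C_mix = 6.1: (Q·2.700 + 1560·18.80) / (Q + 1560) = 6.1
→ Q = 1560·(18.80 − 6.1)/(6.1 − 2.700) = 5827 L/s.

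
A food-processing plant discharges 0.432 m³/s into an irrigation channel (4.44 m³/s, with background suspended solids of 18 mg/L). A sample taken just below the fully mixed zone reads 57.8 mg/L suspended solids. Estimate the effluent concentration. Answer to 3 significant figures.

Mass balance: 4.440·18.00 + 0.4320·Cₑ = 4.872·57.80
→ Cₑ = (4.872·57.80 − 4.440·18.00) / 0.4320 = 466.9 mg/L.

467 mg/L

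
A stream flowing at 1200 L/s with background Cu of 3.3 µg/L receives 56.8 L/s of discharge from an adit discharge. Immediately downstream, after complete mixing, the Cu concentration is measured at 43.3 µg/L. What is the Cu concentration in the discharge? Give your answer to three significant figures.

888 µg/L

Mass balance: 1200·3.300 + 56.80·Cₑ = 1257·43.30
→ Cₑ = (1257·43.30 − 1200·3.300) / 56.80 = 888.4 µg/L.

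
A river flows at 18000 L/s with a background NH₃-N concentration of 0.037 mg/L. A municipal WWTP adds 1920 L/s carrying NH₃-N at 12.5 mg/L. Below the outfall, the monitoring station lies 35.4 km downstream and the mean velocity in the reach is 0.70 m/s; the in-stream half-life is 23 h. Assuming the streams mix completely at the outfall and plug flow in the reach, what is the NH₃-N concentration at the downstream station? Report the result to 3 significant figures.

0.811 mg/L

After mixing, C = (18000·0.03700 + 1920·12.50) / 19920 = 24670/19920 = 1.238 mg/L.
Travel time t = 35.4·1000 / 0.70 = 50570 s = 14.05 h.
Half-life 23 h → k = ln 2 / 23 = 0.03014 h⁻¹ = 0.7233 d⁻¹.
First-order decay: C = 1.238·exp(−k·t) = 1.238·0.6548 = 0.8109 mg/L.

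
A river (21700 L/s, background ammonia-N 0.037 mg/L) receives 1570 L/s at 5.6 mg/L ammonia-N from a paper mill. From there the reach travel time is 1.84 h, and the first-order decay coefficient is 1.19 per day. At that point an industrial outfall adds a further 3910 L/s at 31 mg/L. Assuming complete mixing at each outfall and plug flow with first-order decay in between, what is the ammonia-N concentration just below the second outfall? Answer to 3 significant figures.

Mixed concentration C = ΣQC/ΣQ = (21700·0.03700 + 1570·5.600) / 23270 = 9595/23270 = 0.4123 mg/L; combined flow 23270 L/s.
First-order decay: C = 0.4123·exp(−k·t) = 0.4123·0.9128 = 0.3764 mg/L.
Second outfall: C = (23270·0.3764 + 3910·31.00)/27180 = 4.782 mg/L.

4.78 mg/L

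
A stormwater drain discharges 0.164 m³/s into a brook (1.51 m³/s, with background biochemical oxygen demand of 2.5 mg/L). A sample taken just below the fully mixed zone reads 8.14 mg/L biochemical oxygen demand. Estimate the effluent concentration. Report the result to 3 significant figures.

Mass balance: 1.510·2.500 + 0.1640·Cₑ = 1.674·8.140
→ Cₑ = (1.674·8.140 − 1.510·2.500) / 0.1640 = 60.07 mg/L.

60.1 mg/L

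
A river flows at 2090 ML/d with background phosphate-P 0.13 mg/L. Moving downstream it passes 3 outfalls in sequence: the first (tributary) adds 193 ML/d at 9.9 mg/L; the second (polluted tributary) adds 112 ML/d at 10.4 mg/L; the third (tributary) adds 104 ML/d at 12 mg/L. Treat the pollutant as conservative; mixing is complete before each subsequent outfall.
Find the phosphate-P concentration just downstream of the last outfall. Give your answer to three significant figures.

Outfall 1: combined Q = 2283 ML/d; C = (2090·0.1300 + 193.0·9.900)/2283 = 0.9559 mg/L.
Outfall 2: combined Q = 2395 ML/d; C = (2283·0.9559 + 112.0·10.40)/2395 = 1.398 mg/L.
Outfall 3: combined Q = 2499 ML/d; C = (2395·1.398 + 104.0·12.00)/2499 = 1.839 mg/L.

1.84 mg/L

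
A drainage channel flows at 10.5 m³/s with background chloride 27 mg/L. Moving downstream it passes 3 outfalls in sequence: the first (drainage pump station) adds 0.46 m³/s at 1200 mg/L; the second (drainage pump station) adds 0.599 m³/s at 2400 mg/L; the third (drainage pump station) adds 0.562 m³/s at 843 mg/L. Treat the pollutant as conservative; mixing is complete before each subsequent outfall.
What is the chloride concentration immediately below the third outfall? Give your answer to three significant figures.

Below outfall 1: Q → 10.96 m³/s, C = (10.50·27.00 + 0.4600·1200)/10.96 = 76.23 mg/L.
Below outfall 2: Q → 11.56 m³/s, C = (10.96·76.23 + 0.5990·2400)/11.56 = 196.7 mg/L.
Below outfall 3: Q → 12.12 m³/s, C = (11.56·196.7 + 0.5620·843.0)/12.12 = 226.6 mg/L.

227 mg/L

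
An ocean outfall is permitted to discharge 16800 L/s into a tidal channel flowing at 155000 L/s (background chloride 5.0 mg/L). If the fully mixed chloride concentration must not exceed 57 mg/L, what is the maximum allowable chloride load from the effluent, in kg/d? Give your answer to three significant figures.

779000 kg/d

Mass balance at the limit: 155000·5.000 + 16800·Cₑ = 171800·57 → Cₑ = 536.8 mg/L.
16800 L/s = 16.80 m³/s. Load = 16.80 m³/s × 536.8 g/m³ × 86 400 s/d = 779100 kg/d.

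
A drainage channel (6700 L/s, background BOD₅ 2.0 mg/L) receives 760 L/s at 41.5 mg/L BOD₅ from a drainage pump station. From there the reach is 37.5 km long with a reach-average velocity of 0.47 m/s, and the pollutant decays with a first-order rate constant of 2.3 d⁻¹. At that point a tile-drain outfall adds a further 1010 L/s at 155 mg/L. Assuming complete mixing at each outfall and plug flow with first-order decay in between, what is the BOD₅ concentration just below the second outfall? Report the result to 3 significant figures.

19.1 mg/L

Flow-weighted average: C = (6700·2.000 + 760.0·41.50) / 7460 = 44940/7460 = 6.024 mg/L; combined flow 7460 L/s.
Travel time t = 37.5·1000 / 0.47 = 79790 s = 22.16 h.
After decay, C = 6.024 × e^(−kt) = 6.024 × 0.1196 = 0.7202 mg/L.
Second outfall: C = (7460·0.7202 + 1010·155.0)/8470 = 19.12 mg/L.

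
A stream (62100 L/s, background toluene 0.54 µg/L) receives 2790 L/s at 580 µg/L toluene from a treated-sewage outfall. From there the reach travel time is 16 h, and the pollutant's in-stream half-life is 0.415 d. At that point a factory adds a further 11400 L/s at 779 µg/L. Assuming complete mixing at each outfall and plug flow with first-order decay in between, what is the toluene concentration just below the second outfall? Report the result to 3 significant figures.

Mixed concentration C = ΣQC/ΣQ = (62100·0.5400 + 2790·580.0) / 64890 = 1652000/64890 = 25.45 µg/L; combined flow 64890 L/s.
Half-life 0.415 d → k = ln 2 / 0.415 = 1.670 d⁻¹.
Applying C = C₀e^(−kt): 25.45 × 0.3284 = 8.359 µg/L.
At the second outfall, C = (64890·8.359 + 11400·779.0) / (64890 + 11400) = 123.5 µg/L.

124 µg/L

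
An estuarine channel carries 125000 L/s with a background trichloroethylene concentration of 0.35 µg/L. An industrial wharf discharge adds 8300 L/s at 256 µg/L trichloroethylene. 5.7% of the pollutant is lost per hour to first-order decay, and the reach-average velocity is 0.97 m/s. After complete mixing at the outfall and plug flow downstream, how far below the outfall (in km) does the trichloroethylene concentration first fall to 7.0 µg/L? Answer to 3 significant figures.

Flow-weighted average: C = (125000·0.3500 + 8300·256.0) / 133300 = 2169000/133300 = 16.27 µg/L.
5.7%/h lost → k = −ln(1 − 0.057) = 0.05869 h⁻¹.
Set 16.27·exp(−k·t) = 7.0 → t = ln(16.27/7.0)/k = 51730 s = 14.37 h.
Distance = v·t = 0.97·51730 = 50180 m = 50.18 km.

50.2 km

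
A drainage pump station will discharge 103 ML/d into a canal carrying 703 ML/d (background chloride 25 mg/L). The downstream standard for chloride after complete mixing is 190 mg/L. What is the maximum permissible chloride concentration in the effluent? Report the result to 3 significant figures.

At the limit, (Qr·Cr + Qe·Cₑ)/(Qr + Qe) = 190:
Cₑ = (806.0·190 − 703.0·25.00) / 103.0 = 1316 mg/L.

1320 mg/L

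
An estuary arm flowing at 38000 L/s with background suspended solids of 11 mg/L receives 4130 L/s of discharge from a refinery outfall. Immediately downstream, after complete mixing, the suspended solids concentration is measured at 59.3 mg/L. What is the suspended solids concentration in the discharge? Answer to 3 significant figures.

Mass balance: 38000·11.00 + 4130·Cₑ = 42130·59.30
→ Cₑ = (42130·59.30 − 38000·11.00) / 4130 = 503.7 mg/L.

504 mg/L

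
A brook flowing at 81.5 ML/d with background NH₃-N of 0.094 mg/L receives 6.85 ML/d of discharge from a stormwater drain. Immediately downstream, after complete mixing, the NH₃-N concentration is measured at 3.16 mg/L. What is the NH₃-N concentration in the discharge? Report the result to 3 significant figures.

Mass balance: 81.50·0.09400 + 6.850·Cₑ = 88.35·3.160
→ Cₑ = (88.35·3.160 − 81.50·0.09400) / 6.850 = 39.64 mg/L.

39.6 mg/L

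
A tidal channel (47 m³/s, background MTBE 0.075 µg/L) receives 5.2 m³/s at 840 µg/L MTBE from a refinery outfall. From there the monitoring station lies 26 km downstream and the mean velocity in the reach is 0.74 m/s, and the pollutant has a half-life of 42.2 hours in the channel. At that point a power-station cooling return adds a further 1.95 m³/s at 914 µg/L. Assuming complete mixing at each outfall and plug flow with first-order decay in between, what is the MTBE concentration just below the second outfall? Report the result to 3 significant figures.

102 µg/L

Conservation of mass: C = (47.00·0.07500 + 5.200·840.0) / 52.20 = 4372/52.20 = 83.75 µg/L; combined flow 52.20 m³/s.
Travel time t = 26·1000 / 0.74 = 35140 s = 9.760 h.
Half-life 42.2 h → k = ln 2 / 42.2 = 0.01643 h⁻¹ = 0.3942 d⁻¹.
After decay, C = 83.75 × e^(−kt) = 83.75 × 0.8519 = 71.34 µg/L.
At the second outfall, C = (52.20·71.34 + 1.950·914.0) / (52.20 + 1.950) = 101.7 µg/L.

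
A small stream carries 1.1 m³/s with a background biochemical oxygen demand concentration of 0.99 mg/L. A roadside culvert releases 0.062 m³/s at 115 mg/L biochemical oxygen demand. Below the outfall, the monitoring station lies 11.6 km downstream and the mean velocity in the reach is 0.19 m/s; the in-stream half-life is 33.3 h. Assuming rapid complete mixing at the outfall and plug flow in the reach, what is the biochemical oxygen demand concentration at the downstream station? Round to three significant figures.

Flow-weighted average: C = (1.100·0.9900 + 0.06200·115.0) / 1.162 = 8.219/1.162 = 7.073 mg/L.
Travel time t = 11.6·1000 / 0.19 = 61050 s = 16.96 h.
Half-life 33.3 h → k = ln 2 / 33.3 = 0.02082 h⁻¹ = 0.4996 d⁻¹.
After decay, C = 7.073 × e^(−kt) = 7.073 × 0.7026 = 4.969 mg/L.

4.97 mg/L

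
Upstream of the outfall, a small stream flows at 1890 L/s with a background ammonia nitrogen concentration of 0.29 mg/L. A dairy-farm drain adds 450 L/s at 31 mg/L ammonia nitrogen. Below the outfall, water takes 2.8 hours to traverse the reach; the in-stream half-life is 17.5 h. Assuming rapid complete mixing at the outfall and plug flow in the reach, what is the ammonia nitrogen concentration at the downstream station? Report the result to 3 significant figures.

Conservation of mass: C = (1890·0.2900 + 450.0·31.00) / 2340 = 14500/2340 = 6.196 mg/L.
Half-life 17.5 h → k = ln 2 / 17.5 = 0.03961 h⁻¹ = 0.9506 d⁻¹.
After decay, C = 6.196 × e^(−kt) = 6.196 × 0.8950 = 5.545 mg/L.

5.55 mg/L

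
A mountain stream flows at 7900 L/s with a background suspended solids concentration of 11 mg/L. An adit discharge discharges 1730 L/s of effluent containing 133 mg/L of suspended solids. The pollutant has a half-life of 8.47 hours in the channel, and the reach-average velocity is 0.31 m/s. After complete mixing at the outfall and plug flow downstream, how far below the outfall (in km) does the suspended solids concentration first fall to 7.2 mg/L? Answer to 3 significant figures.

Conservation of mass: C = (7900·11.00 + 1730·133.0) / 9630 = 317000/9630 = 32.92 mg/L.
Half-life 8.47 h → k = ln 2 / 8.47 = 0.08184 h⁻¹ = 1.964 d⁻¹.
Set 32.92·exp(−k·t) = 7.2 → t = ln(32.92/7.2)/k = 66860 s = 18.57 h.
Distance = v·t = 0.31·66860 = 20730 m = 20.73 km.

20.7 km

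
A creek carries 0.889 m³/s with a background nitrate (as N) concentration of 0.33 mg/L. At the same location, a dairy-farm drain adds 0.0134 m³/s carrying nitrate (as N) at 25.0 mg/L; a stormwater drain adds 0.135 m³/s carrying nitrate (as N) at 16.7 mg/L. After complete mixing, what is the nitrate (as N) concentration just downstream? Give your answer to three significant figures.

Conservation of mass: C = (0.8890·0.3300 + 0.01340·25.00 + 0.1350·16.70) / 1.037 = 2.883/1.037 = 2.779 mg/L.

2.78 mg/L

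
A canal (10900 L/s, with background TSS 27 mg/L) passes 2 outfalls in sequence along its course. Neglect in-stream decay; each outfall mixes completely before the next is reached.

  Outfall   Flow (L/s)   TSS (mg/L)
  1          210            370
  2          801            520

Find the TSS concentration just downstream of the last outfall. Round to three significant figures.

After outfall 1: Q = 10900 + 210.0 = 11110 L/s; C = (10900·27.00 + 210.0·370.0)/11110 = 33.48 mg/L.
After outfall 2: Q = 11110 + 801.0 = 11910 L/s; C = (11110·33.48 + 801.0·520.0)/11910 = 66.20 mg/L.

66.2 mg/L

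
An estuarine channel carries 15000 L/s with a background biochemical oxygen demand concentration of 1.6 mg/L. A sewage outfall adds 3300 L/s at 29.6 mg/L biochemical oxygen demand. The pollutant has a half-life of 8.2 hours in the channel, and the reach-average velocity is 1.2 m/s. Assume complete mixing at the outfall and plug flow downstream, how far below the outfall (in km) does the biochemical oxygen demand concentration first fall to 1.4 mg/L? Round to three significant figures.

Flow-weighted average: C = (15000·1.600 + 3300·29.60) / 18300 = 121700/18300 = 6.649 mg/L.
Half-life 8.2 h → k = ln 2 / 8.2 = 0.08453 h⁻¹ = 2.029 d⁻¹.
Set 6.649·exp(−k·t) = 1.4 → t = ln(6.649/1.4)/k = 66350 s = 18.43 h.
Distance = v·t = 1.2·66350 = 79620 m = 79.62 km.

79.6 km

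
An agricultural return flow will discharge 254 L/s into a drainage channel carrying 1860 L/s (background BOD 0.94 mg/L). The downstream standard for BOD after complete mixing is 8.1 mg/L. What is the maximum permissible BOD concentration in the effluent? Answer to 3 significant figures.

At the limit, (Qr·Cr + Qe·Cₑ)/(Qr + Qe) = 8.1:
Cₑ = (2114·8.1 − 1860·0.9400) / 254.0 = 60.53 mg/L.

60.5 mg/L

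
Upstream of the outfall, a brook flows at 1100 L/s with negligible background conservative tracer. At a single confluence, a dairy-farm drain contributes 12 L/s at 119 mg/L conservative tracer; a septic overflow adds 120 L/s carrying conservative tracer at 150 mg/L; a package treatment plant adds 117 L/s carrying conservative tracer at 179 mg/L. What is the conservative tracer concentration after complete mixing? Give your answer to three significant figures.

29.9 mg/L

Conservation of mass: C = (1100·0 + 12.00·119.0 + 120.0·150.0 + 117.0·179.0) / 1349 = 40370/1349 = 29.93 mg/L.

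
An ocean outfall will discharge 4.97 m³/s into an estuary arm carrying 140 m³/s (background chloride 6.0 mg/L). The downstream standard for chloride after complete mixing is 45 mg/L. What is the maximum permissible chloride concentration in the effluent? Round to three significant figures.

1140 mg/L

At the limit, (Qr·Cr + Qe·Cₑ)/(Qr + Qe) = 45:
Cₑ = (145.0·45 − 140.0·6.000) / 4.970 = 1144 mg/L.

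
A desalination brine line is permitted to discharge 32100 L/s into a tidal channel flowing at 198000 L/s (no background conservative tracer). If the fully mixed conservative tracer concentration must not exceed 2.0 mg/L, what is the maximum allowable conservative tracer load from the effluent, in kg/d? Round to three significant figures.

39800 kg/d

Mass balance at the limit: 198000·0 + 32100·Cₑ = 230100·2.0 → Cₑ = 14.34 mg/L.
32100 L/s = 32.10 m³/s. Load = 32.10 m³/s × 14.34 g/m³ × 86 400 s/d = 39760 kg/d.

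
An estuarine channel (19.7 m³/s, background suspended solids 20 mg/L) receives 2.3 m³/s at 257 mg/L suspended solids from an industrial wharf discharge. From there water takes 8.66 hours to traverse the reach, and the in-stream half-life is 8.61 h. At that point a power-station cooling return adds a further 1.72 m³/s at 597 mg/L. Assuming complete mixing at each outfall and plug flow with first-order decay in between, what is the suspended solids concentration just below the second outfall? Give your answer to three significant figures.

64.0 mg/L

Conservation of mass: C = (19.70·20.00 + 2.300·257.0) / 22.00 = 985.1/22.00 = 44.78 mg/L; combined flow 22.00 m³/s.
Half-life 8.61 h → k = ln 2 / 8.61 = 0.08050 h⁻¹ = 1.932 d⁻¹.
After decay, C = 44.78 × e^(−kt) = 44.78 × 0.4980 = 22.30 mg/L.
At the second outfall, C = (22.00·22.30 + 1.720·597.0) / (22.00 + 1.720) = 63.97 mg/L.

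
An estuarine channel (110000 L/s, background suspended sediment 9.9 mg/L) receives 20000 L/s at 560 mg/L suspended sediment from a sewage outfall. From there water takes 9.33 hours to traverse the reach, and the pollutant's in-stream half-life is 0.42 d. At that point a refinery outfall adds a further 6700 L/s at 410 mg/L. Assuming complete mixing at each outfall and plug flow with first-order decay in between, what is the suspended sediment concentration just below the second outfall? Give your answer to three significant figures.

After mixing, C = (110000·9.900 + 20000·560.0) / 130000 = 12290000/130000 = 94.53 mg/L; combined flow 130000 L/s.
Half-life 0.42 d → k = ln 2 / 0.42 = 1.650 d⁻¹.
Decay over the reach: 94.53·exp(−kt) = 94.53·0.5265 = 49.77 mg/L.
Second outfall: C = (130000·49.77 + 6700·410.0)/136700 = 67.42 mg/L.

67.4 mg/L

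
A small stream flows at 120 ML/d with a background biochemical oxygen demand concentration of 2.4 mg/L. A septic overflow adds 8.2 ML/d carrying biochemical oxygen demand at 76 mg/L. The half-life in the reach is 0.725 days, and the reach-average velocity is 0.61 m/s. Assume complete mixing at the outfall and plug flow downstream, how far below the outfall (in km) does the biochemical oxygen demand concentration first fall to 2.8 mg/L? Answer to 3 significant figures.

51.4 km

Conservation of mass: C = (120.0·2.400 + 8.200·76.00) / 128.2 = 911.2/128.2 = 7.108 mg/L.
Half-life 0.725 d → k = ln 2 / 0.725 = 0.9561 d⁻¹.
Set 7.108·exp(−k·t) = 2.8 → t = ln(7.108/2.8)/k = 84180 s = 23.38 h.
Distance = v·t = 0.61·84180 = 51350 m = 51.35 km.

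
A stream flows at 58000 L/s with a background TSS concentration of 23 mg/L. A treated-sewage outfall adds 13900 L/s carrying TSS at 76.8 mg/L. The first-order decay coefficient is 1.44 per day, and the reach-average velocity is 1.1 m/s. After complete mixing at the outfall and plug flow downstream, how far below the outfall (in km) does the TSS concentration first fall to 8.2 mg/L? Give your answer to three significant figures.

92.7 km

Mixed concentration C = ΣQC/ΣQ = (58000·23.00 + 13900·76.80) / 71900 = 2402000/71900 = 33.40 mg/L.
Set 33.40·exp(−k·t) = 8.2 → t = ln(33.40/8.2)/k = 84270 s = 23.41 h.
Distance = v·t = 1.1·84270 = 92690 m = 92.69 km.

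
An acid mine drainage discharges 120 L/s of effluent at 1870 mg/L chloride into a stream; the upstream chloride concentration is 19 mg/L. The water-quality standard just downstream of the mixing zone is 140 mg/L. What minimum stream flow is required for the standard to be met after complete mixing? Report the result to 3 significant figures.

Set C_mix = 140: (Q·19.00 + 120.0·1870) / (Q + 120.0) = 140
→ Q = 120.0·(1870 − 140)/(140 − 19.00) = 1716 L/s.

1720 L/s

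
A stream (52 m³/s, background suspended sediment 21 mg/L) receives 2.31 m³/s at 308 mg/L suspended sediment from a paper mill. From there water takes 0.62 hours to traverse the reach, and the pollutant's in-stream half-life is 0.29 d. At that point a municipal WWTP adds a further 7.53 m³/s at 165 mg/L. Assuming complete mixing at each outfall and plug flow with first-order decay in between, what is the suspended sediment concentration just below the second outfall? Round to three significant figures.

Flow-weighted average: C = (52.00·21.00 + 2.310·308.0) / 54.31 = 1803/54.31 = 33.21 mg/L; combined flow 54.31 m³/s.
Half-life 0.29 d → k = ln 2 / 0.29 = 2.390 d⁻¹.
First-order decay: C = 33.21·exp(−k·t) = 33.21·0.9401 = 31.22 mg/L.
Second outfall: C = (54.31·31.22 + 7.530·165.0)/61.84 = 47.51 mg/L.

47.5 mg/L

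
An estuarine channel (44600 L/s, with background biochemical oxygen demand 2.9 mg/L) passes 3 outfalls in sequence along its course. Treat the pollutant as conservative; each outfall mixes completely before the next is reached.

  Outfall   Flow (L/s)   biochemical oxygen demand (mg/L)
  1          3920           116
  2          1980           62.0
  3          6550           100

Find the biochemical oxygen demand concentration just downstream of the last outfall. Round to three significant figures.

23.9 mg/L

Outfall 1: combined Q = 48520 L/s; C = (44600·2.900 + 3920·116.0)/48520 = 12.04 mg/L.
Outfall 2: combined Q = 50500 L/s; C = (48520·12.04 + 1980·62.00)/50500 = 14.00 mg/L.
Outfall 3: combined Q = 57050 L/s; C = (50500·14.00 + 6550·100.0)/57050 = 23.87 mg/L.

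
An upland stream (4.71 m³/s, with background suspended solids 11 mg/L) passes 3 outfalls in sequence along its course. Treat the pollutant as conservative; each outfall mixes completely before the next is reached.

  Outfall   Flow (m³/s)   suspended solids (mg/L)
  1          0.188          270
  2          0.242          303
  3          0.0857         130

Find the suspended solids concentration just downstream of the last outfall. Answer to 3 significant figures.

35.8 mg/L

After outfall 1: Q = 4.710 + 0.1880 = 4.898 m³/s; C = (4.710·11.00 + 0.1880·270.0)/4.898 = 20.94 mg/L.
After outfall 2: Q = 4.898 + 0.2420 = 5.140 m³/s; C = (4.898·20.94 + 0.2420·303.0)/5.140 = 34.22 mg/L.
After outfall 3: Q = 5.140 + 0.08570 = 5.226 m³/s; C = (5.140·34.22 + 0.08570·130.0)/5.226 = 35.79 mg/L.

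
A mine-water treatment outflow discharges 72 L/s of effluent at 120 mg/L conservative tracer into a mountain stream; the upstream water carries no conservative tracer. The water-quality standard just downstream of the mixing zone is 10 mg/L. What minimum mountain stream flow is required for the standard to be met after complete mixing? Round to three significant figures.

Set C_mix = 10: (Q·0 + 72.00·120.0) / (Q + 72.00) = 10
→ Q = 72.00·(120.0 − 10)/(10 − 0) = 792.0 L/s.

792 L/s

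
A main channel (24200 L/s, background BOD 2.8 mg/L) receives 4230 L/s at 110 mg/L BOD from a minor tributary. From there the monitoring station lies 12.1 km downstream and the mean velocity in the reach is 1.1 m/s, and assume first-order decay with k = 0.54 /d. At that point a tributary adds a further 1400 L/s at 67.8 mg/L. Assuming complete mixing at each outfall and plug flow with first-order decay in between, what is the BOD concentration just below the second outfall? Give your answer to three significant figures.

19.9 mg/L

After mixing, C = (24200·2.800 + 4230·110.0) / 28430 = 533100/28430 = 18.75 mg/L; combined flow 28430 L/s.
Travel time t = 12.1·1000 / 1.1 = 11000 s = 3.056 h.
Decay over the reach: 18.75·exp(−kt) = 18.75·0.9336 = 17.50 mg/L.
Second outfall: C = (28430·17.50 + 1400·67.80)/29830 = 19.86 mg/L.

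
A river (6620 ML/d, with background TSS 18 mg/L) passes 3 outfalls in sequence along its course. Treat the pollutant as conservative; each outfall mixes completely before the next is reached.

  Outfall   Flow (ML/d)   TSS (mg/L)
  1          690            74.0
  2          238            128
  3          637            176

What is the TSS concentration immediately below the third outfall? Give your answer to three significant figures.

38.2 mg/L

Outfall 1: combined Q = 7310 ML/d; C = (6620·18.00 + 690.0·74.00)/7310 = 23.29 mg/L.
Outfall 2: combined Q = 7548 ML/d; C = (7310·23.29 + 238.0·128.0)/7548 = 26.59 mg/L.
Outfall 3: combined Q = 8185 ML/d; C = (7548·26.59 + 637.0·176.0)/8185 = 38.22 mg/L.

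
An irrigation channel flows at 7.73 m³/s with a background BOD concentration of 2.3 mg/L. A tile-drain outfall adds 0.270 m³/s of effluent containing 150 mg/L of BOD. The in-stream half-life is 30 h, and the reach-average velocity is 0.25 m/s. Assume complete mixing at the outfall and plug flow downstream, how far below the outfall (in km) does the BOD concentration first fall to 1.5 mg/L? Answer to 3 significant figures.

61.6 km

Mixed concentration C = ΣQC/ΣQ = (7.730·2.300 + 0.2700·150.0) / 8.000 = 58.28/8.000 = 7.285 mg/L.
Half-life 30 h → k = ln 2 / 30 = 0.02310 h⁻¹ = 0.5545 d⁻¹.
Set 7.285·exp(−k·t) = 1.5 → t = ln(7.285/1.5)/k = 246200 s = 68.40 h.
Distance = v·t = 0.25·246200 = 61560 m = 61.56 km.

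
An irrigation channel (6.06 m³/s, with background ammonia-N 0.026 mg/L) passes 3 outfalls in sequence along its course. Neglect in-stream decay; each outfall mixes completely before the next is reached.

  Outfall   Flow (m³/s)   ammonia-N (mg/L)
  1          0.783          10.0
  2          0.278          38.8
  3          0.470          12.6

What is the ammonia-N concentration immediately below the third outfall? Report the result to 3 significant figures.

3.25 mg/L

Below outfall 1: Q → 6.843 m³/s, C = (6.060·0.02600 + 0.7830·10.00)/6.843 = 1.167 mg/L.
Below outfall 2: Q → 7.121 m³/s, C = (6.843·1.167 + 0.2780·38.80)/7.121 = 2.636 mg/L.
Below outfall 3: Q → 7.591 m³/s, C = (7.121·2.636 + 0.4700·12.60)/7.591 = 3.253 mg/L.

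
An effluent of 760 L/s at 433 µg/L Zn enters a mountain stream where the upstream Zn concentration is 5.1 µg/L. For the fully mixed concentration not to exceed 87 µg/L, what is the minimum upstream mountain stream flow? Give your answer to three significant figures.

Set C_mix = 87: (Q·5.100 + 760.0·433.0) / (Q + 760.0) = 87
→ Q = 760.0·(433.0 − 87)/(87 − 5.100) = 3211 L/s.

3210 L/s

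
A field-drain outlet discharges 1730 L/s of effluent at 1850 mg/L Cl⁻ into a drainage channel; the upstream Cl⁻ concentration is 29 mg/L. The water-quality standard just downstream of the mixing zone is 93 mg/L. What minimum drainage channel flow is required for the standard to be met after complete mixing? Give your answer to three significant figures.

47500 L/s

Set C_mix = 93: (Q·29.00 + 1730·1850) / (Q + 1730) = 93
→ Q = 1730·(1850 − 93)/(93 − 29.00) = 47490 L/s.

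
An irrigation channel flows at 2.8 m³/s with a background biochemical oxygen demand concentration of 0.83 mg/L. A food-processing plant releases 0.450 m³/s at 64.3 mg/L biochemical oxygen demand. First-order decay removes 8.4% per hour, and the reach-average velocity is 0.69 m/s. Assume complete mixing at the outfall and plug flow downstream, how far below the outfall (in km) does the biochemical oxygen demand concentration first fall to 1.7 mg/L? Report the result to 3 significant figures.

Conservation of mass: C = (2.800·0.8300 + 0.4500·64.30) / 3.250 = 31.26/3.250 = 9.618 mg/L.
8.4%/h lost → k = −ln(1 − 0.084) = 0.08774 h⁻¹.
Set 9.618·exp(−k·t) = 1.7 → t = ln(9.618/1.7)/k = 71110 s = 19.75 h.
Distance = v·t = 0.69·71110 = 49060 m = 49.06 km.

49.1 km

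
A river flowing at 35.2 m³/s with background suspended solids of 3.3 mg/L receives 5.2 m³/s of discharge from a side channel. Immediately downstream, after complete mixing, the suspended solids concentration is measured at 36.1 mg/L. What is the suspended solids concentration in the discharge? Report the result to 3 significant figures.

Mass balance: 35.20·3.300 + 5.200·Cₑ = 40.40·36.10
→ Cₑ = (40.40·36.10 − 35.20·3.300) / 5.200 = 258.1 mg/L.

258 mg/L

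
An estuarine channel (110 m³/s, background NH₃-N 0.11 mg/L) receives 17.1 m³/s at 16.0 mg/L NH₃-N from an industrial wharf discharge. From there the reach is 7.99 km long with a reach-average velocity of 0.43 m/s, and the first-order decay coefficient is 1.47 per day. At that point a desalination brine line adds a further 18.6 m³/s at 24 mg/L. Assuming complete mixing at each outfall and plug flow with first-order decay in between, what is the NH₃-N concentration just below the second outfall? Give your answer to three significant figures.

Conservation of mass: C = (110.0·0.1100 + 17.10·16.00) / 127.1 = 285.7/127.1 = 2.248 mg/L; combined flow 127.1 m³/s.
Travel time t = 7.99·1000 / 0.43 = 18580 s = 5.161 h.
First-order decay: C = 2.248·exp(−k·t) = 2.248·0.7290 = 1.639 mg/L.
At the second outfall, C = (127.1·1.639 + 18.60·24.00) / (127.1 + 18.60) = 4.493 mg/L.

4.49 mg/L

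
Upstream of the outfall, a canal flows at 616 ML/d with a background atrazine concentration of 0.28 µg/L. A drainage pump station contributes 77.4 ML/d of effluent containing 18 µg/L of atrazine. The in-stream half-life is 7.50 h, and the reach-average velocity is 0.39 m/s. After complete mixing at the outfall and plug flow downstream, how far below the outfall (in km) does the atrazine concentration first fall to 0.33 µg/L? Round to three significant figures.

29.2 km

Conservation of mass: C = (616.0·0.2800 + 77.40·18.00) / 693.4 = 1566/693.4 = 2.258 µg/L.
Half-life 7.50 h → k = ln 2 / 7.50 = 0.09242 h⁻¹ = 2.218 d⁻¹.
Set 2.258·exp(−k·t) = 0.33 → t = ln(2.258/0.33)/k = 74910 s = 20.81 h.
Distance = v·t = 0.39·74910 = 29220 m = 29.22 km.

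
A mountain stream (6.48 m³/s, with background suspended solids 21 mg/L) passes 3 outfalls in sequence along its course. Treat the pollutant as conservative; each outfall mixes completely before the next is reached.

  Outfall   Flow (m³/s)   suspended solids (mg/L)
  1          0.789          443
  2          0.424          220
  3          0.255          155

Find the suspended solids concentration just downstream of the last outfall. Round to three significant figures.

77.8 mg/L

Below outfall 1: Q → 7.269 m³/s, C = (6.480·21.00 + 0.7890·443.0)/7.269 = 66.81 mg/L.
Below outfall 2: Q → 7.693 m³/s, C = (7.269·66.81 + 0.4240·220.0)/7.693 = 75.25 mg/L.
Below outfall 3: Q → 7.948 m³/s, C = (7.693·75.25 + 0.2550·155.0)/7.948 = 77.81 mg/L.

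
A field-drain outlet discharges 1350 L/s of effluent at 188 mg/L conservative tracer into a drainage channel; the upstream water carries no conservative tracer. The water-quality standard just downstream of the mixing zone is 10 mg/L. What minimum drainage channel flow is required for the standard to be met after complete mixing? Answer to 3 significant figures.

Set C_mix = 10: (Q·0 + 1350·188.0) / (Q + 1350) = 10
→ Q = 1350·(188.0 − 10)/(10 − 0) = 24030 L/s.

24000 L/s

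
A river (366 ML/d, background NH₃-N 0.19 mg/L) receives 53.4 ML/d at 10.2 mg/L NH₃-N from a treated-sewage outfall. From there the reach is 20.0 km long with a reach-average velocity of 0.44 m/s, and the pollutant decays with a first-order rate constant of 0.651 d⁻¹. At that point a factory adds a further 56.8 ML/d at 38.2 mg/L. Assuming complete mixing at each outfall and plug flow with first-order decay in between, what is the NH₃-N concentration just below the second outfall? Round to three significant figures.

Conservation of mass: C = (366.0·0.1900 + 53.40·10.20) / 419.4 = 614.2/419.4 = 1.465 mg/L; combined flow 419.4 ML/d.
Travel time t = 20.0·1000 / 0.44 = 45450 s = 12.63 h.
Applying C = C₀e^(−kt): 1.465 × 0.7100 = 1.040 mg/L.
At the second outfall, C = (419.4·1.040 + 56.80·38.20) / (419.4 + 56.80) = 5.472 mg/L.

5.47 mg/L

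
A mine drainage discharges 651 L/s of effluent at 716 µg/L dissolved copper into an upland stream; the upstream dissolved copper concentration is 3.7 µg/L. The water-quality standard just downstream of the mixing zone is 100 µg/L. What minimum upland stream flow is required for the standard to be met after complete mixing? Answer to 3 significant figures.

Set C_mix = 100: (Q·3.700 + 651.0·716.0) / (Q + 651.0) = 100
→ Q = 651.0·(716.0 − 100)/(100 − 3.700) = 4164 L/s.

4160 L/s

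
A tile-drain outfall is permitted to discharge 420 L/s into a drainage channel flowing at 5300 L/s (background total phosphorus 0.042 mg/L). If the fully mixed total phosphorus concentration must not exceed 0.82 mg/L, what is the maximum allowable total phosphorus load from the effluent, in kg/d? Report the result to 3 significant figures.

386 kg/d

Mass balance at the limit: 5300·0.04200 + 420.0·Cₑ = 5720·0.82 → Cₑ = 10.64 mg/L.
420.0 L/s = 0.4200 m³/s. Load = 0.4200 m³/s × 10.64 g/m³ × 86 400 s/d = 386.0 kg/d.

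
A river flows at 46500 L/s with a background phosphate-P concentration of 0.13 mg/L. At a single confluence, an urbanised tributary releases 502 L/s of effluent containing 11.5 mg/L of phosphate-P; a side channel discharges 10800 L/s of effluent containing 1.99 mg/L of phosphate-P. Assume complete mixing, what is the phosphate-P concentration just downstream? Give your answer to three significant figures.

Mixed concentration C = ΣQC/ΣQ = (46500·0.1300 + 502.0·11.50 + 10800·1.990) / 57800 = 33310/57800 = 0.5763 mg/L.

0.576 mg/L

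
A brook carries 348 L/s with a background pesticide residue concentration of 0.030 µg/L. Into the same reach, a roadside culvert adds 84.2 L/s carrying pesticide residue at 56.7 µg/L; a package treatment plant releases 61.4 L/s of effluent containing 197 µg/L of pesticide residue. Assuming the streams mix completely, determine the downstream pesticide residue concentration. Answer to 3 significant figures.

34.2 µg/L

Mixed concentration C = ΣQC/ΣQ = (348.0·0.03000 + 84.20·56.70 + 61.40·197.0) / 493.6 = 16880/493.6 = 34.20 µg/L.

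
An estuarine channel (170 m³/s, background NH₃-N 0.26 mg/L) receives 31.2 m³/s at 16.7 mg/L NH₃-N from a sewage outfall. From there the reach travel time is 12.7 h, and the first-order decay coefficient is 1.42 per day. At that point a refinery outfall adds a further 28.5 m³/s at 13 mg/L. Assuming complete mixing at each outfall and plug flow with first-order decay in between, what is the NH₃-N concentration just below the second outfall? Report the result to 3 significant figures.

Flow-weighted average: C = (170.0·0.2600 + 31.20·16.70) / 201.2 = 565.2/201.2 = 2.809 mg/L; combined flow 201.2 m³/s.
Applying C = C₀e^(−kt): 2.809 × 0.4717 = 1.325 mg/L.
At the second outfall, C = (201.2·1.325 + 28.50·13.00) / (201.2 + 28.50) = 2.774 mg/L.

2.77 mg/L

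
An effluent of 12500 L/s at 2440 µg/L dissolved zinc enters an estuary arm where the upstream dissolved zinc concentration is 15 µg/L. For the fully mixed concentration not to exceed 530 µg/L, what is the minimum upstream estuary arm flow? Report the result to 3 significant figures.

Set C_mix = 530: (Q·15.00 + 12500·2440) / (Q + 12500) = 530
→ Q = 12500·(2440 − 530)/(530 − 15.00) = 46360 L/s.

46400 L/s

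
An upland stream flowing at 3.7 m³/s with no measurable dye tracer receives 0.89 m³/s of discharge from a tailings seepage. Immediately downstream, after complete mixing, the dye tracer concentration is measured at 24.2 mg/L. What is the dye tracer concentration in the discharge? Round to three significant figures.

Mass balance: 3.700·0 + 0.8900·Cₑ = 4.590·24.20
→ Cₑ = (4.590·24.20 − 3.700·0) / 0.8900 = 124.8 mg/L.

125 mg/L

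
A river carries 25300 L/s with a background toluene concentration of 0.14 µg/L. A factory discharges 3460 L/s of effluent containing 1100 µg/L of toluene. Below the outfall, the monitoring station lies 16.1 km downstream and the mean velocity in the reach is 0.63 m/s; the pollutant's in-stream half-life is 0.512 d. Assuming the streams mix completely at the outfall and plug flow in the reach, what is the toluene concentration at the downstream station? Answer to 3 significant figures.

88.8 µg/L

Mixed concentration C = ΣQC/ΣQ = (25300·0.1400 + 3460·1100) / 28760 = 3810000/28760 = 132.5 µg/L.
Travel time t = 16.1·1000 / 0.63 = 25560 s = 7.099 h.
Half-life 0.512 d → k = ln 2 / 0.512 = 1.354 d⁻¹.
First-order decay: C = 132.5·exp(−k·t) = 132.5·0.6700 = 88.75 µg/L.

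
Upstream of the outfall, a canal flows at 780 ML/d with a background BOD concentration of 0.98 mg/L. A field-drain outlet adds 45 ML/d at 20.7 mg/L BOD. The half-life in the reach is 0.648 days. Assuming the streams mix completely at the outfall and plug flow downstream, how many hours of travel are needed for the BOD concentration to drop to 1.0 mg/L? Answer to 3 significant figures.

16.2 h

Flow-weighted average: C = (780.0·0.9800 + 45.00·20.70) / 825.0 = 1696/825.0 = 2.056 mg/L.
Half-life 0.648 d → k = ln 2 / 0.648 = 1.070 d⁻¹.
2.056·exp(−k·t) = 1.0 → t = ln(2.056/1.0)/k = 58200 s = 16.17 h.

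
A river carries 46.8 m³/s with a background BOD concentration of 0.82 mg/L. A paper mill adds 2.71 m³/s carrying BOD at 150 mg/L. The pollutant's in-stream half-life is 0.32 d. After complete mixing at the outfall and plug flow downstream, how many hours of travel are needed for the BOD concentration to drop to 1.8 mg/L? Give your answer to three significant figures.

17.8 h

Flow-weighted average: C = (46.80·0.8200 + 2.710·150.0) / 49.51 = 444.9/49.51 = 8.986 mg/L.
Half-life 0.32 d → k = ln 2 / 0.32 = 2.166 d⁻¹.
8.986·exp(−k·t) = 1.8 → t = ln(8.986/1.8)/k = 64130 s = 17.81 h.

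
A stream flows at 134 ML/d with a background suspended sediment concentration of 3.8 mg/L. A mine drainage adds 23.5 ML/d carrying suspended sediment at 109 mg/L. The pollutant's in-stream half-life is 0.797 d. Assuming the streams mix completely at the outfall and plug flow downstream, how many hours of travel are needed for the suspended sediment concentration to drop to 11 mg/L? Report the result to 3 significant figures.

Flow-weighted average: C = (134.0·3.800 + 23.50·109.0) / 157.5 = 3071/157.5 = 19.50 mg/L.
Half-life 0.797 d → k = ln 2 / 0.797 = 0.8697 d⁻¹.
19.50·exp(−k·t) = 11 → t = ln(19.50/11)/k = 56860 s = 15.79 h.

15.8 h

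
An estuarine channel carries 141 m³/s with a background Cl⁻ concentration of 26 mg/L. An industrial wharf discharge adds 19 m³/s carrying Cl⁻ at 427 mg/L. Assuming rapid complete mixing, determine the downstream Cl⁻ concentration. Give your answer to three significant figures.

Mixed concentration C = ΣQC/ΣQ = (141.0·26.00 + 19.00·427.0) / 160.0 = 11780/160.0 = 73.62 mg/L.

73.6 mg/L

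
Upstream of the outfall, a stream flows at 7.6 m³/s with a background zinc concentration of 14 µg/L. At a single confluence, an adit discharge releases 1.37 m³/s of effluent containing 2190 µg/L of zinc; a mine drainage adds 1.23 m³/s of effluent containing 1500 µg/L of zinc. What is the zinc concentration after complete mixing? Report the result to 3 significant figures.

Mixed concentration C = ΣQC/ΣQ = (7.600·14.00 + 1.370·2190 + 1.230·1500) / 10.20 = 4952/10.20 = 485.5 µg/L.

485 µg/L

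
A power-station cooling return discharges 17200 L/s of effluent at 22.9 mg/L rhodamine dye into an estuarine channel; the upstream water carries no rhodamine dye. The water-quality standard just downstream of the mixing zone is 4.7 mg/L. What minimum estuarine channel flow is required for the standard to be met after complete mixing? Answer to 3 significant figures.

66600 L/s

Set C_mix = 4.7: (Q·0 + 17200·22.90) / (Q + 17200) = 4.7
→ Q = 17200·(22.90 − 4.7)/(4.7 − 0) = 66600 L/s.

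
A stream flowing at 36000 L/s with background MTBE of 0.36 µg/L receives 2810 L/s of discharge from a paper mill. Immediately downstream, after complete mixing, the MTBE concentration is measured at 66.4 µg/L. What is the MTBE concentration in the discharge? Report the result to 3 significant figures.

Mass balance: 36000·0.3600 + 2810·Cₑ = 38810·66.40
→ Cₑ = (38810·66.40 − 36000·0.3600) / 2810 = 912.5 µg/L.

912 µg/L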